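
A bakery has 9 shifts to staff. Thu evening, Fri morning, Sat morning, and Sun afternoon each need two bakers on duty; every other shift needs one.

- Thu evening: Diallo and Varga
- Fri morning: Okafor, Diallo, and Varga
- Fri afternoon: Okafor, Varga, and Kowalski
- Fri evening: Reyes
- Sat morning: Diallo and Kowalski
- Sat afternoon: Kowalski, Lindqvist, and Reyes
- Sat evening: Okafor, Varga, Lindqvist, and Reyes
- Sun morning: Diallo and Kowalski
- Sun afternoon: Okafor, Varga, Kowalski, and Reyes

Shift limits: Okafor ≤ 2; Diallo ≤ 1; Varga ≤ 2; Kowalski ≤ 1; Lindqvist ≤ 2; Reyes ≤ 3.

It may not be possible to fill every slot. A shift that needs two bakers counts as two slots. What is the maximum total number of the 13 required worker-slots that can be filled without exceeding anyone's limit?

10

Total capacity across all bakers is 2+1+2+1+2+3 = 11, and 13 slots are needed, so at most 11 can be filled.
Shifts {Thu evening, Sat morning} need 4 slots but only Diallo, Varga, and Kowalski are available for them, supplying at most 3 — so at least 1 slot must go unfilled.
An assignment achieving 10: Thu evening→Diallo+Varga, Fri morning→Okafor+Varga, Fri afternoon→Okafor, Fri evening→Reyes, Sat morning→Kowalski, Sat afternoon→Lindqvist, Sat evening→Lindqvist, Sun afternoon→Reyes.
Loads: Okafor 2/2, Diallo 1/1, Varga 2/2, Kowalski 1/1, Lindqvist 2/2, Reyes 2/3.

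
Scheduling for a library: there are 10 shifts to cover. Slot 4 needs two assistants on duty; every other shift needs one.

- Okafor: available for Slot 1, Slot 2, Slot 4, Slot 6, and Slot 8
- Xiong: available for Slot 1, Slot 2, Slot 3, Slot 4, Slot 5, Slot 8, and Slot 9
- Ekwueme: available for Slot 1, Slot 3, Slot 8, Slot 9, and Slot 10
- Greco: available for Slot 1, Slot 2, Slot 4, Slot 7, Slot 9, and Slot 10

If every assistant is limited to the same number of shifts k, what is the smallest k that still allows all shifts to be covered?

With 4 assistants and 11 worker-slots to fill, someone must work at least ⌈11/4⌉ = 3 shifts, so k ≥ 3.
k = 3 works: Slot 1→Greco, Slot 2→Okafor, Slot 3→Xiong, Slot 4→Okafor+Xiong, Slot 5→Xiong, Slot 6→Okafor, Slot 7→Greco, Slot 8→Ekwueme, Slot 9→Ekwueme, Slot 10→Ekwueme.
Loads: Okafor 3, Xiong 3, Ekwueme 3, Greco 2 — all ≤ 3.

3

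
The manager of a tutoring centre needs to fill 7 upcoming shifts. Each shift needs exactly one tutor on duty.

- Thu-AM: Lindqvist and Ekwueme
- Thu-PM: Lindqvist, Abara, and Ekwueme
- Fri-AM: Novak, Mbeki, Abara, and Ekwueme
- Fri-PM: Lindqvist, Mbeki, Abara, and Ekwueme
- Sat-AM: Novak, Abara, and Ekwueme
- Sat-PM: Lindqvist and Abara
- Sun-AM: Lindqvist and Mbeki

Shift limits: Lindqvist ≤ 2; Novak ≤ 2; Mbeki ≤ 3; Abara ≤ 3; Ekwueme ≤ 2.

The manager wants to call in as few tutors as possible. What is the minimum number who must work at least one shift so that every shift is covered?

7 slots to fill and no one can take more than 3, so at least ⌈7/3⌉ = 3 tutors are needed.
Lindqvist, Novak, and Abara alone can cover everything: Thu-AM→Lindqvist, Thu-PM→Abara, Fri-AM→Novak, Fri-PM→Abara, Sat-AM→Novak, Sat-PM→Abara, Sun-AM→Lindqvist.

3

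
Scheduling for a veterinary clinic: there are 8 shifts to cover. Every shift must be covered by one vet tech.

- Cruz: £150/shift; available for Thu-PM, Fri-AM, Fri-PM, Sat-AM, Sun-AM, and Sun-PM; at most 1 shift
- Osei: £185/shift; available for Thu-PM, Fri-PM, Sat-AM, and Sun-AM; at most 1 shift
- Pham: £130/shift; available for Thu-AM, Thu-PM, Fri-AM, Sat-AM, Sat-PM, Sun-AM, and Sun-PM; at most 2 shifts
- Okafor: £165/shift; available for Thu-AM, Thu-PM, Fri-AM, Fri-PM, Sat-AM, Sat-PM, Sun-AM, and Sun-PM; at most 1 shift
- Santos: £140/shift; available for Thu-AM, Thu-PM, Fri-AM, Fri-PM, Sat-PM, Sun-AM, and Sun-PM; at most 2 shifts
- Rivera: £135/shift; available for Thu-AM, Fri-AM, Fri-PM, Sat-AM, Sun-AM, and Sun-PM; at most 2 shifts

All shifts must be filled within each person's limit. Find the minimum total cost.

Picking the cheapest available vet tech for each shift independently would cost £1045, but that ignores the shift limits.
An optimal schedule: Thu-AM→Pham, Thu-PM→Santos, Fri-AM→Rivera, Fri-PM→Rivera, Sat-AM→Cruz, Sat-PM→Pham, Sun-AM→Okafor, Sun-PM→Santos.
Total: 130 + 140 + 135 + 135 + 150 + 130 + 165 + 140 = £1125.

£1125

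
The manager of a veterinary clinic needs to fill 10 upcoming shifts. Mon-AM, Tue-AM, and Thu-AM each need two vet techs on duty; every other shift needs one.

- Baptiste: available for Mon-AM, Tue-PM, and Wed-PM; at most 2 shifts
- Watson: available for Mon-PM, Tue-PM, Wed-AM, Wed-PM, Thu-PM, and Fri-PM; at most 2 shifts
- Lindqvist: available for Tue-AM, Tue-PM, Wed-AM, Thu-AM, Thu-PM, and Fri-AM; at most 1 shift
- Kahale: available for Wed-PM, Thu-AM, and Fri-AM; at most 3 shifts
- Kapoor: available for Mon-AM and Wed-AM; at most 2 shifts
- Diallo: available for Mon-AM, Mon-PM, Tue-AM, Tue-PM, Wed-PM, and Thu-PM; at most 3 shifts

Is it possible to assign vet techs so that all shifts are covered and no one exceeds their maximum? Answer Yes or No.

Total capacity is 13 and 13 slots are needed, so capacity alone doesn't rule it out.
Shifts {Tue-AM, Thu-AM} need 4 worker-slots in total, but the vet techs available for any of those shifts (Lindqvist, Kahale, and Diallo) can supply at most 3 among them. So no valid schedule exists.

No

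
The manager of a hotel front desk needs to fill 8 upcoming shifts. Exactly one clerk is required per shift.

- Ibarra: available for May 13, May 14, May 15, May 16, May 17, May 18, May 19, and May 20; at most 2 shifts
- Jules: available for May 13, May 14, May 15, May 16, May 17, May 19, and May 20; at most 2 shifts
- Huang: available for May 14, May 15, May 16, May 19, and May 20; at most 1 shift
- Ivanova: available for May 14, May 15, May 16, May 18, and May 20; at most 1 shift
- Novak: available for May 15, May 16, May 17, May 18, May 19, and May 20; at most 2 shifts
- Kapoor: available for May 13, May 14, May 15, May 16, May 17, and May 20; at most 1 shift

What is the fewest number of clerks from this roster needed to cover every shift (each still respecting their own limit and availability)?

8 slots to fill and no one can take more than 2, so at least ⌈8/2⌉ = 4 clerks are needed.
Any 4 clerks together have capacity at most 2+2+2+1 = 7 < 8 slots, so 4 can never suffice.
Ibarra, Jules, Huang, Ivanova, and Novak alone can cover everything: May 13→Ibarra, May 14→Jules, May 15→Huang, May 16→Novak, May 17→Ibarra, May 18→Ivanova, May 19→Jules, May 20→Novak.

5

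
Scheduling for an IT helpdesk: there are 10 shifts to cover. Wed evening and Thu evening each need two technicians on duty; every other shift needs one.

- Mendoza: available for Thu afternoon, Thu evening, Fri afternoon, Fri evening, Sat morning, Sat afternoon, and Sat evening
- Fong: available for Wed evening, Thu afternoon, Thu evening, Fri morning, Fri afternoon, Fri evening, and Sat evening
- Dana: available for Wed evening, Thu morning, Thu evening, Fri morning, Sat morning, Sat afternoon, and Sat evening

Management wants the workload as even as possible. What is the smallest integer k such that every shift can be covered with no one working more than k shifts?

With 3 technicians and 12 worker-slots to fill, someone must work at least ⌈12/3⌉ = 4 shifts, so k ≥ 4.
k = 4 works: Wed evening→Fong+Dana, Thu morning→Dana, Thu afternoon→Mendoza, Thu evening→Fong+Dana, Fri morning→Fong, Fri afternoon→Mendoza, Fri evening→Mendoza, Sat morning→Mendoza, Sat afternoon→Dana, Sat evening→Fong.
Loads: Mendoza 4, Fong 4, Dana 4 — all ≤ 4.

4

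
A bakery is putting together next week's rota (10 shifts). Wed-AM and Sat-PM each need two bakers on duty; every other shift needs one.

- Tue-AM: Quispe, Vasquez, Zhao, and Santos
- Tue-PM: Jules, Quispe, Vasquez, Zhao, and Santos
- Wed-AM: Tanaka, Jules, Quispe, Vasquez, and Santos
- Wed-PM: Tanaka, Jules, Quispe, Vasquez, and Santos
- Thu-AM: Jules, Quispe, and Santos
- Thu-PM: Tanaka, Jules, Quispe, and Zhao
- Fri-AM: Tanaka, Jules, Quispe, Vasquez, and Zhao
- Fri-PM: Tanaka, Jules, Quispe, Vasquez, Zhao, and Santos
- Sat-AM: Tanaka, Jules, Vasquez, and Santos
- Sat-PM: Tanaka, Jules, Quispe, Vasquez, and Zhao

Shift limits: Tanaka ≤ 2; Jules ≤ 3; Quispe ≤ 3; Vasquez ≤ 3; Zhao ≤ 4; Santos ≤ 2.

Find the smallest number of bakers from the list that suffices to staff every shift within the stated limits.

12 slots to fill and no one can take more than 4, so at least ⌈12/4⌉ = 3 bakers are needed.
Any 3 bakers together have capacity at most 4+3+3 = 10 < 12 slots, so 3 can never suffice.
Tanaka, Jules, Quispe, and Zhao alone can cover everything: Tue-AM→Quispe, Tue-PM→Jules, Wed-AM→Tanaka+Jules, Wed-PM→Quispe, Thu-AM→Jules, Thu-PM→Zhao, Fri-AM→Zhao, Fri-PM→Zhao, Sat-AM→Tanaka, Sat-PM→Quispe+Zhao.

4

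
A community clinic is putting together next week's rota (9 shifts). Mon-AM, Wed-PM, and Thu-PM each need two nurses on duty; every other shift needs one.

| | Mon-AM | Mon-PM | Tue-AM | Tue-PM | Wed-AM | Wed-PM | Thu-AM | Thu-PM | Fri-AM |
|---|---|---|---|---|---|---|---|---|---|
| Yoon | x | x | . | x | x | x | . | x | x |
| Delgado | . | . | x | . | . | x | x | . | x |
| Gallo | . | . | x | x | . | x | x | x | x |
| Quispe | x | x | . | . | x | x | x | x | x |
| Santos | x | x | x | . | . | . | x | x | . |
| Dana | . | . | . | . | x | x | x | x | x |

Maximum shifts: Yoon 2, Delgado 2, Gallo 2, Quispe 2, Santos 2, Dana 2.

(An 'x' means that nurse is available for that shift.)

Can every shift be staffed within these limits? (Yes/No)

One valid schedule: Mon-AM→Yoon+Quispe, Mon-PM→Quispe, Tue-AM→Delgado, Tue-PM→Yoon, Wed-AM→Dana, Wed-PM→Gallo+Dana, Thu-AM→Santos, Thu-PM→Gallo+Santos, Fri-AM→Delgado.
Loads: Yoon 2/2, Delgado 2/2, Gallo 2/2, Quispe 2/2, Santos 2/2, Dana 2/2 — all within limits.

Yes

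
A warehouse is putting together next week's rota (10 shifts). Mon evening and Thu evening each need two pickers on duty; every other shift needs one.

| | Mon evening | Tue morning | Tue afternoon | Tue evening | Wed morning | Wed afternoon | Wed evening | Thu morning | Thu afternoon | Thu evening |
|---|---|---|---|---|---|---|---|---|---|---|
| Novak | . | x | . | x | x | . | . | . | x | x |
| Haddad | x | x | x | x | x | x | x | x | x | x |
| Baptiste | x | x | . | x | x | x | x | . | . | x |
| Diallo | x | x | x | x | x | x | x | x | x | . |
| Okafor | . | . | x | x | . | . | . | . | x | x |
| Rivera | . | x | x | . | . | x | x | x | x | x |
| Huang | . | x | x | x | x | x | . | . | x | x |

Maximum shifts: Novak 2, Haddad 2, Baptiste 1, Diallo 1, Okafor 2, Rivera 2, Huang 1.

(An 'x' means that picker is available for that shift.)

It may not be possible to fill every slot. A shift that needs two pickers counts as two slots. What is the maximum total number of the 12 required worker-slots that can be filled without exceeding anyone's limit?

Total capacity across all pickers is 2+2+1+1+2+2+1 = 11, and 12 slots are needed, so at most 11 can be filled.
An assignment achieving 11: Mon evening→Haddad+Baptiste, Tue morning→Novak, Tue afternoon→Okafor, Tue evening→Okafor, Wed morning→Novak, Wed afternoon→Rivera, Wed evening→Diallo, Thu morning→Haddad, Thu afternoon→Rivera, Thu evening→Huang.
Loads: Novak 2/2, Haddad 2/2, Baptiste 1/1, Diallo 1/1, Okafor 2/2, Rivera 2/2, Huang 1/1.

11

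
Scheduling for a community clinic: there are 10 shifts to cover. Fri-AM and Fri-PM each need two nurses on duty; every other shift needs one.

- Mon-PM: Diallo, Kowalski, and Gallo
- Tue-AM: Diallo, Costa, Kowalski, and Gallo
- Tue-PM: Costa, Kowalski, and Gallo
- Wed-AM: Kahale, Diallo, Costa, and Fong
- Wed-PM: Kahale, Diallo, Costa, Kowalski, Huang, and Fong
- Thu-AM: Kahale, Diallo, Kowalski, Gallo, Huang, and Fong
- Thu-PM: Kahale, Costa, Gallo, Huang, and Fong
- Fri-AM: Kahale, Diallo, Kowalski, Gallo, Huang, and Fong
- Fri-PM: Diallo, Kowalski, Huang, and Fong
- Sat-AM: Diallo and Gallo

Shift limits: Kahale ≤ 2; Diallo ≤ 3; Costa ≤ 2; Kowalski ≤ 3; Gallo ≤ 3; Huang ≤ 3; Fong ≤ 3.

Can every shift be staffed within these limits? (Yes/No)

One valid schedule: Mon-PM→Diallo, Tue-AM→Diallo, Tue-PM→Costa, Wed-AM→Kahale, Wed-PM→Costa, Thu-AM→Kowalski, Thu-PM→Kahale, Fri-AM→Kowalski+Gallo, Fri-PM→Kowalski+Huang, Sat-AM→Diallo.
Loads: Kahale 2/2, Diallo 3/3, Costa 2/2, Kowalski 3/3, Gallo 1/3, Huang 1/3, Fong 0/3 — all within limits.

Yes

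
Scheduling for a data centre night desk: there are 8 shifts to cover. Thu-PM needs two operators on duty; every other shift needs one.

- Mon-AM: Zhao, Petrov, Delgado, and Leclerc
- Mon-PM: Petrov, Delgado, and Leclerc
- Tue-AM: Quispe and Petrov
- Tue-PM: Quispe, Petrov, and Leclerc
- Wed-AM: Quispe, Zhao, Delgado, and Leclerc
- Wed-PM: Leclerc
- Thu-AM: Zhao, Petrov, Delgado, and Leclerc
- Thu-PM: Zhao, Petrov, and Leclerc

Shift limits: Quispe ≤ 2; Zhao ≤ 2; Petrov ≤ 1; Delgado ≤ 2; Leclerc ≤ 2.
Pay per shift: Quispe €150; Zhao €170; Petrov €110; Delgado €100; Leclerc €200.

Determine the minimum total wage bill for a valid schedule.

€1350

Wed-PM can only be covered by Leclerc, so that assignment is forced.
Picking the cheapest available operator for each shift independently would cost €1100, but that ignores the shift limits.
An optimal schedule: Mon-AM→Zhao, Mon-PM→Petrov, Tue-AM→Quispe, Tue-PM→Quispe, Wed-AM→Delgado, Wed-PM→Leclerc, Thu-AM→Delgado, Thu-PM→Zhao+Leclerc.
Total: 170 + 110 + 150 + 150 + 100 + 200 + 100 + 170 + 200 = €1350.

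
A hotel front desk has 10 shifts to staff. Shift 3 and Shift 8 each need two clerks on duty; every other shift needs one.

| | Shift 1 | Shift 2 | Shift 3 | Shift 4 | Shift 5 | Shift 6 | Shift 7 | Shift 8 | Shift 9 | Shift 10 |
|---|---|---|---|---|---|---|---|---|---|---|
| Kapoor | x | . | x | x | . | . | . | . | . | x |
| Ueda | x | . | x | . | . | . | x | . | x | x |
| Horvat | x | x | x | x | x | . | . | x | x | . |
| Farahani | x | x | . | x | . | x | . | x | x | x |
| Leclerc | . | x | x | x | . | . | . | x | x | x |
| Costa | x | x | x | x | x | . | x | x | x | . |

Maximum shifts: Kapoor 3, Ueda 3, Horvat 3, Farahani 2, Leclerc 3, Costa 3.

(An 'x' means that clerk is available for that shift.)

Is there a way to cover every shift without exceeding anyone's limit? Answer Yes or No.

Shift 6 can only be covered by Farahani, so that assignment is forced.
One valid schedule: Shift 1→Kapoor, Shift 2→Horvat, Shift 3→Ueda+Leclerc, Shift 4→Kapoor, Shift 5→Horvat, Shift 6→Farahani, Shift 7→Ueda, Shift 8→Horvat+Farahani, Shift 9→Ueda, Shift 10→Kapoor.
Loads: Kapoor 3/3, Ueda 3/3, Horvat 3/3, Farahani 2/2, Leclerc 1/3, Costa 0/3 — all within limits.

Yes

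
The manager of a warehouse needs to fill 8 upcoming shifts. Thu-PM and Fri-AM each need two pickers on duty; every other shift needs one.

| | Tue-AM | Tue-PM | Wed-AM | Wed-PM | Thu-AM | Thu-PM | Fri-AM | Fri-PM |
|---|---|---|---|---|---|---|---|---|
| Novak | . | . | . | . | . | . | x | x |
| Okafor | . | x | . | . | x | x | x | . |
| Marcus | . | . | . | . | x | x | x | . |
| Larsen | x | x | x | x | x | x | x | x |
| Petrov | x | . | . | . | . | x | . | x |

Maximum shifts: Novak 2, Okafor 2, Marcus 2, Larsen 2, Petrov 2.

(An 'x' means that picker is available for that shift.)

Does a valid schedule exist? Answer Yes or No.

Wed-AM can only be covered by Larsen, so that assignment is forced.
Wed-PM can only be covered by Larsen, so that assignment is forced.
One valid schedule: Tue-AM→Petrov, Tue-PM→Okafor, Wed-AM→Larsen, Wed-PM→Larsen, Thu-AM→Okafor, Thu-PM→Marcus+Petrov, Fri-AM→Novak+Marcus, Fri-PM→Novak.
Loads: Novak 2/2, Okafor 2/2, Marcus 2/2, Larsen 2/2, Petrov 2/2 — all within limits.

Yes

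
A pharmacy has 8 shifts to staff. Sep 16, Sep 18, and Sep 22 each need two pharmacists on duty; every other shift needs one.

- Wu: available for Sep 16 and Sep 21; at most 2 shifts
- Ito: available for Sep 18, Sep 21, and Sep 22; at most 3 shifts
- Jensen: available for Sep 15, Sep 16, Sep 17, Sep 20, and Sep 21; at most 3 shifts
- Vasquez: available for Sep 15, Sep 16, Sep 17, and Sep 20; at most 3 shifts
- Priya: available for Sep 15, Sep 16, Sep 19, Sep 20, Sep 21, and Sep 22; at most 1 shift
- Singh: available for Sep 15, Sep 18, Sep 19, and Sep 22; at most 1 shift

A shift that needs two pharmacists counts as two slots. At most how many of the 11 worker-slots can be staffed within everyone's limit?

10

Total capacity across all pharmacists is 2+3+3+3+1+1 = 13, and 11 slots are needed, so at most 11 can be filled.
Shifts {Sep 18, Sep 19, Sep 22} need 5 slots but only Ito, Priya, and Singh are available for them, supplying at most 4 — so at least 1 slot must go unfilled.
An assignment achieving 10: Sep 15→Jensen, Sep 16→Wu+Vasquez, Sep 17→Jensen, Sep 18→Ito+Singh, Sep 19→Priya, Sep 20→Jensen, Sep 21→Wu, Sep 22→Ito.
Loads: Wu 2/2, Ito 2/3, Jensen 3/3, Vasquez 1/3, Priya 1/1, Singh 1/1.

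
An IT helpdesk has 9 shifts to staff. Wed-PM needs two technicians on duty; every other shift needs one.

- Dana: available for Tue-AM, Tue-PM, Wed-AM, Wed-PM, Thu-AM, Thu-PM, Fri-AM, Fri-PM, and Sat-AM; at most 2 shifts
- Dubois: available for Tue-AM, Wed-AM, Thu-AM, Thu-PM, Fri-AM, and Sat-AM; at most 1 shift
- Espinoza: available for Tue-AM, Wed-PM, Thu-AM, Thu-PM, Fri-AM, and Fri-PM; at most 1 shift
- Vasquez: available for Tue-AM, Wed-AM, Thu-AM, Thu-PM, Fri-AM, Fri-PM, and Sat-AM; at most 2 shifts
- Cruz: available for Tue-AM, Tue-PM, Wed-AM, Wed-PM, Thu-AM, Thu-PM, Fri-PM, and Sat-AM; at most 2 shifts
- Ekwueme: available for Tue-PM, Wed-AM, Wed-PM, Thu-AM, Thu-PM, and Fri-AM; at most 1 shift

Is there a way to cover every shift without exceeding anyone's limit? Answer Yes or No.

Total capacity is 2+1+1+2+2+1 = 9 but 10 worker-slots are needed — infeasible.

No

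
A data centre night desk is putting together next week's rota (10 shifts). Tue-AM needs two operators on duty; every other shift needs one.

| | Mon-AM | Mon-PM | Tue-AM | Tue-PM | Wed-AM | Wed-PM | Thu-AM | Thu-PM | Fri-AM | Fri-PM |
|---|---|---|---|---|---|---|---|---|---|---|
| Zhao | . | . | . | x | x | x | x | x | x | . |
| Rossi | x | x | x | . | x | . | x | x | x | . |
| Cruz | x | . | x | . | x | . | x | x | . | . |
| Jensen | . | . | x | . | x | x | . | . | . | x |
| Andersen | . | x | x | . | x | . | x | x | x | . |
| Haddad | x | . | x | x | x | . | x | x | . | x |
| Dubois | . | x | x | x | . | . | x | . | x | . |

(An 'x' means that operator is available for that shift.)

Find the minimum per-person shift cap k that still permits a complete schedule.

2

With 7 operators and 11 worker-slots to fill, someone must work at least ⌈11/7⌉ = 2 shifts, so k ≥ 2.
k = 2 works: Mon-AM→Rossi, Mon-PM→Rossi, Tue-AM→Jensen+Haddad, Tue-PM→Zhao, Wed-AM→Cruz, Wed-PM→Zhao, Thu-AM→Andersen, Thu-PM→Cruz, Fri-AM→Andersen, Fri-PM→Jensen.
Loads: Zhao 2, Rossi 2, Cruz 2, Jensen 2, Andersen 2, Haddad 1, Dubois 0 — all ≤ 2.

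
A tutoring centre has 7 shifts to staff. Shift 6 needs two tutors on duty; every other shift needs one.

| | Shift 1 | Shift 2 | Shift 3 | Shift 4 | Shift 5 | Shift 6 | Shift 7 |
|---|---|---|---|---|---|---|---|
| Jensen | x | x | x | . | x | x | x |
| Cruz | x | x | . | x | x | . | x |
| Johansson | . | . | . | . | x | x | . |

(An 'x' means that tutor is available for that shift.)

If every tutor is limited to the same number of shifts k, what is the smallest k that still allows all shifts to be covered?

With 3 tutors and 8 worker-slots to fill, someone must work at least ⌈8/3⌉ = 3 shifts, so k ≥ 3.
k = 3 works: Shift 1→Jensen, Shift 2→Cruz, Shift 3→Jensen, Shift 4→Cruz, Shift 5→Johansson, Shift 6→Jensen+Johansson, Shift 7→Cruz.
Loads: Jensen 3, Cruz 3, Johansson 2 — all ≤ 3.

3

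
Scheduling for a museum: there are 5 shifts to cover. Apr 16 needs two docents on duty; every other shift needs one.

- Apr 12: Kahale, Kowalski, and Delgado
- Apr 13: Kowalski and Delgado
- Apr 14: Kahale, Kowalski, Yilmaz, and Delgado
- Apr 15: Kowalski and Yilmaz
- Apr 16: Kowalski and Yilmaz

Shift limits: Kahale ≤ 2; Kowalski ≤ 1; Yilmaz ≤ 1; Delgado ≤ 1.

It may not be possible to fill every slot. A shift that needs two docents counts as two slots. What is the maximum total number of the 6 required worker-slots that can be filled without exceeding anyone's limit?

Total capacity across all docents is 2+1+1+1 = 5, and 6 slots are needed, so at most 5 can be filled.
An assignment achieving 5: Apr 12→Kahale, Apr 13→Delgado, Apr 14→Kahale, Apr 15→Kowalski, Apr 16→Yilmaz.
Loads: Kahale 2/2, Kowalski 1/1, Yilmaz 1/1, Delgado 1/1.

5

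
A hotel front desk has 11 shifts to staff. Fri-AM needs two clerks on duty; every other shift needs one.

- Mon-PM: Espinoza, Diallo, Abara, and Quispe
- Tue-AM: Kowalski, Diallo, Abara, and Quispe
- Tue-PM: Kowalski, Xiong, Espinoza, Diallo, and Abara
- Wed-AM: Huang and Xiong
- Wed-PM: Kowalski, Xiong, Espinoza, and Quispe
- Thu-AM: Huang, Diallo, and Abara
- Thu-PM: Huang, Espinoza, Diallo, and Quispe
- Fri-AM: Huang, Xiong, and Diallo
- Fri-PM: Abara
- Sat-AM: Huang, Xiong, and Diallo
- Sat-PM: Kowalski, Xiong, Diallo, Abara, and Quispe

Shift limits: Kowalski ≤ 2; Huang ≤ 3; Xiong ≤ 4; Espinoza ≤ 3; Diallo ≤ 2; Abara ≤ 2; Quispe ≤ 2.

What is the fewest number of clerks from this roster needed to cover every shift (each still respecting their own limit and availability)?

4

12 slots to fill and no one can take more than 4, so at least ⌈12/4⌉ = 3 clerks are needed.
Any 3 clerks together have capacity at most 4+3+3 = 10 < 12 slots, so 3 can never suffice.
Huang, Xiong, Espinoza, and Abara alone can cover everything: Mon-PM→Espinoza, Tue-AM→Abara, Tue-PM→Espinoza, Wed-AM→Huang, Wed-PM→Xiong, Thu-AM→Huang, Thu-PM→Espinoza, Fri-AM→Huang+Xiong, Fri-PM→Abara, Sat-AM→Xiong, Sat-PM→Xiong.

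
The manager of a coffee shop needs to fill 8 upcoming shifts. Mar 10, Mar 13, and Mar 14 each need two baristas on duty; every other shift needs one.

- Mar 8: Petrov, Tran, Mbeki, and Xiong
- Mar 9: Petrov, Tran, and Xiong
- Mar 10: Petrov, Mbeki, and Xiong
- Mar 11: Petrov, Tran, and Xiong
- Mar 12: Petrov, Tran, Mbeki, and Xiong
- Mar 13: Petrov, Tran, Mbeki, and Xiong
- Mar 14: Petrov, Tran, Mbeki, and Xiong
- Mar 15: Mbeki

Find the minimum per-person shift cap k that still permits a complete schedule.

3

With 4 baristas and 11 worker-slots to fill, someone must work at least ⌈11/4⌉ = 3 shifts, so k ≥ 3.
k = 3 works: Mar 8→Tran, Mar 9→Petrov, Mar 10→Petrov+Mbeki, Mar 11→Petrov, Mar 12→Tran, Mar 13→Tran+Xiong, Mar 14→Mbeki+Xiong, Mar 15→Mbeki.
Loads: Petrov 3, Tran 3, Mbeki 3, Xiong 2 — all ≤ 3.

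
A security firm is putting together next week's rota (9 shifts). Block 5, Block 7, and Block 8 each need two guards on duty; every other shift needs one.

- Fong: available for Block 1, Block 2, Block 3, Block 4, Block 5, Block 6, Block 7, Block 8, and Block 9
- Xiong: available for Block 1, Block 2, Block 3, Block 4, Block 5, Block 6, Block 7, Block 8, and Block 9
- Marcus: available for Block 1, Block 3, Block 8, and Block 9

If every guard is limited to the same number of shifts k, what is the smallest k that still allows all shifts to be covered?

With 3 guards and 12 worker-slots to fill, someone must work at least ⌈12/3⌉ = 4 shifts, so k ≥ 4.
k = 4 works: Block 1→Marcus, Block 2→Fong, Block 3→Marcus, Block 4→Fong, Block 5→Fong+Xiong, Block 6→Xiong, Block 7→Fong+Xiong, Block 8→Xiong+Marcus, Block 9→Marcus.
Loads: Fong 4, Xiong 4, Marcus 4 — all ≤ 4.

4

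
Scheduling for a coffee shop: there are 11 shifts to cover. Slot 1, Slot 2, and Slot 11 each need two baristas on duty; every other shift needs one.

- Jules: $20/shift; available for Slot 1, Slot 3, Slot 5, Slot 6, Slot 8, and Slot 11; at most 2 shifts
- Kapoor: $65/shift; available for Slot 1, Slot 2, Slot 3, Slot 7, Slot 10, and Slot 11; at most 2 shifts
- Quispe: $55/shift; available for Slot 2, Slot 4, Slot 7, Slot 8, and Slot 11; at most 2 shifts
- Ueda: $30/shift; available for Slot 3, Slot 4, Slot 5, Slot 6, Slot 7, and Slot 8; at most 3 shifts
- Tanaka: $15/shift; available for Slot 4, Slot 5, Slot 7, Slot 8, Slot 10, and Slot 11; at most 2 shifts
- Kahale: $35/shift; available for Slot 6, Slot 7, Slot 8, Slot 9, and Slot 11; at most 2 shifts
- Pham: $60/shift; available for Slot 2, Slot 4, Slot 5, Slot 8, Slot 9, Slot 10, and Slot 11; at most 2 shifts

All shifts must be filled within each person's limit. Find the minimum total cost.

Slot 1 can only be covered by Jules and Kapoor, so that assignment is forced.
Picking the cheapest available barista for each shift independently would cost $385, but that ignores the shift limits.
An optimal schedule: Slot 1→Jules+Kapoor, Slot 2→Quispe+Pham, Slot 3→Jules, Slot 4→Tanaka, Slot 5→Ueda, Slot 6→Ueda, Slot 7→Ueda, Slot 8→Kahale, Slot 9→Kahale, Slot 10→Tanaka, Slot 11→Quispe+Pham.
Total: 20 + 65 + 55 + 60 + 20 + 15 + 30 + 30 + 30 + 35 + 35 + 15 + 55 + 60 = $525.

$525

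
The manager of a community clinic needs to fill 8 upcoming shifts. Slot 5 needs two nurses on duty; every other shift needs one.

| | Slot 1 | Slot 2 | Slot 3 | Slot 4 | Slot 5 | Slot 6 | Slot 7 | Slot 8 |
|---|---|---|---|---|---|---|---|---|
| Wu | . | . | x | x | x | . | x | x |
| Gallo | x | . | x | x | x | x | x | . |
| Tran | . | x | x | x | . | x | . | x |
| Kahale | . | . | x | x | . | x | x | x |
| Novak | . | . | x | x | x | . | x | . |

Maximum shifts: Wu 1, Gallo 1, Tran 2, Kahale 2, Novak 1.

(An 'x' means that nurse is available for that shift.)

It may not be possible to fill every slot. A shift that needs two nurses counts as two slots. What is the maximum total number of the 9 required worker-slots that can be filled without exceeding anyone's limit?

7

Total capacity across all nurses is 1+1+2+2+1 = 7, and 9 slots are needed, so at most 7 can be filled.
An assignment achieving 7: Slot 1→Gallo, Slot 2→Tran, Slot 5→Wu+Novak, Slot 6→Tran, Slot 7→Kahale, Slot 8→Kahale.
Loads: Wu 1/1, Gallo 1/1, Tran 2/2, Kahale 2/2, Novak 1/1.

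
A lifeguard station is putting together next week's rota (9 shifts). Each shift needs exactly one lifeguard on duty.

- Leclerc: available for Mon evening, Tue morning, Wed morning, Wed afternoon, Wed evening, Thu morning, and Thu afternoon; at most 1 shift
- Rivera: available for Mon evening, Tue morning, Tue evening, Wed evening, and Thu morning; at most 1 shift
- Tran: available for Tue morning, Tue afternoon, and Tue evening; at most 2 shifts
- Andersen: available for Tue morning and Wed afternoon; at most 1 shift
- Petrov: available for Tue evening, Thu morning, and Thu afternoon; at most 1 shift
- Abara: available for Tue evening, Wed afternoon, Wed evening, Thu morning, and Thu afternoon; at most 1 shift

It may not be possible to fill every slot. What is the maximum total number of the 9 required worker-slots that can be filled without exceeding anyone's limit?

Total capacity across all lifeguards is 1+1+2+1+1+1 = 7, and 9 slots are needed, so at most 7 can be filled.
An assignment achieving 7: Mon evening→Rivera, Tue morning→Tran, Tue afternoon→Tran, Wed morning→Leclerc, Wed afternoon→Andersen, Wed evening→Abara, Thu afternoon→Petrov.
Loads: Leclerc 1/1, Rivera 1/1, Tran 2/2, Andersen 1/1, Petrov 1/1, Abara 1/1.

7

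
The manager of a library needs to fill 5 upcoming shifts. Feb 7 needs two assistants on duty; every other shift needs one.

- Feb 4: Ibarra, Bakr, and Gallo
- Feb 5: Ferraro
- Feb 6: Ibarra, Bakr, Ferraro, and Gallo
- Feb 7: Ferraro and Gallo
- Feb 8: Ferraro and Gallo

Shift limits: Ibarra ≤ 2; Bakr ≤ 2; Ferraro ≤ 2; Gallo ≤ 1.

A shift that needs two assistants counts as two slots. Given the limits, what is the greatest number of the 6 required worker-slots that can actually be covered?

5

Total capacity across all assistants is 2+2+2+1 = 7, and 6 slots are needed, so at most 6 can be filled.
Shifts {Feb 5, Feb 7, Feb 8} need 4 slots but only Ferraro and Gallo are available for them, supplying at most 3 — so at least 1 slot must go unfilled.
An assignment achieving 5: Feb 4→Ibarra, Feb 5→Ferraro, Feb 6→Ibarra, Feb 7→Ferraro+Gallo.
Loads: Ibarra 2/2, Bakr 0/2, Ferraro 2/2, Gallo 1/1.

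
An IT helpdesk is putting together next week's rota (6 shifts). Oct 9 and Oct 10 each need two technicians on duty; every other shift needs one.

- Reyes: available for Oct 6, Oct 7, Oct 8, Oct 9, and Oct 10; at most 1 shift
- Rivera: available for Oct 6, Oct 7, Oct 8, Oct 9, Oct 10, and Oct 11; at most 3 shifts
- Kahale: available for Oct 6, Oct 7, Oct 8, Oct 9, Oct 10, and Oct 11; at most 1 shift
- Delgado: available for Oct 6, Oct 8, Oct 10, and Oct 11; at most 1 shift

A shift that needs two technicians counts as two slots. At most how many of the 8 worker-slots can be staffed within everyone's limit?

Total capacity across all technicians is 1+3+1+1 = 6, and 8 slots are needed, so at most 6 can be filled.
An assignment achieving 6: Oct 6→Rivera, Oct 7→Reyes, Oct 8→Delgado, Oct 9→Rivera+Kahale, Oct 11→Rivera.
Loads: Reyes 1/1, Rivera 3/3, Kahale 1/1, Delgado 1/1.

6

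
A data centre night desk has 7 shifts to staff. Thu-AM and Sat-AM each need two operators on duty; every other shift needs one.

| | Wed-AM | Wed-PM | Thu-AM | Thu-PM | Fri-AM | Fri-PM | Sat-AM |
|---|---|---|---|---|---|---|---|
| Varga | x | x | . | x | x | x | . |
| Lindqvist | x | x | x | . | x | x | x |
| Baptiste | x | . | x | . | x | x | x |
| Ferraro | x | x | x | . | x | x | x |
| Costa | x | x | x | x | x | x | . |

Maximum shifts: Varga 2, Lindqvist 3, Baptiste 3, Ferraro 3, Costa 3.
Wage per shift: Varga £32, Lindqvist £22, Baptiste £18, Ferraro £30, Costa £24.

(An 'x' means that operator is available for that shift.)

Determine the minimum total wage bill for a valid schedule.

Picking the cheapest available operator for each shift independently would cost £180, but that ignores the shift limits.
An optimal schedule: Wed-AM→Baptiste, Wed-PM→Lindqvist, Thu-AM→Lindqvist+Costa, Thu-PM→Costa, Fri-AM→Baptiste, Fri-PM→Costa, Sat-AM→Baptiste+Lindqvist.
Total: 18 + 22 + 22 + 24 + 24 + 18 + 24 + 18 + 22 = £192.

£192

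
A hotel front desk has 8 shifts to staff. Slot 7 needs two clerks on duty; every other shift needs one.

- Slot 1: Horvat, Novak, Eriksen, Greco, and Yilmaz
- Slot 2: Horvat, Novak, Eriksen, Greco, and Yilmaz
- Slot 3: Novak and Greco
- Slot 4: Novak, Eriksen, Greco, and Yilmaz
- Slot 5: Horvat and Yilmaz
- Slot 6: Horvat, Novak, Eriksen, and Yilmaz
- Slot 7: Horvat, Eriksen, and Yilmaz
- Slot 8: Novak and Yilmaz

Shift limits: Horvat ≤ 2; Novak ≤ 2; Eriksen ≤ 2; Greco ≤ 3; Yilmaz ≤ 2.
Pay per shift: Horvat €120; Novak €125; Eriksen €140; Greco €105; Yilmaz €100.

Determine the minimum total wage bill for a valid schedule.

€1005

Picking the cheapest available clerk for each shift independently would cost €925, but that ignores the shift limits.
An optimal schedule: Slot 1→Greco, Slot 2→Novak, Slot 3→Greco, Slot 4→Greco, Slot 5→Yilmaz, Slot 6→Horvat, Slot 7→Yilmaz+Horvat, Slot 8→Novak.
Total: 105 + 125 + 105 + 105 + 100 + 120 + 100 + 120 + 125 = €1005.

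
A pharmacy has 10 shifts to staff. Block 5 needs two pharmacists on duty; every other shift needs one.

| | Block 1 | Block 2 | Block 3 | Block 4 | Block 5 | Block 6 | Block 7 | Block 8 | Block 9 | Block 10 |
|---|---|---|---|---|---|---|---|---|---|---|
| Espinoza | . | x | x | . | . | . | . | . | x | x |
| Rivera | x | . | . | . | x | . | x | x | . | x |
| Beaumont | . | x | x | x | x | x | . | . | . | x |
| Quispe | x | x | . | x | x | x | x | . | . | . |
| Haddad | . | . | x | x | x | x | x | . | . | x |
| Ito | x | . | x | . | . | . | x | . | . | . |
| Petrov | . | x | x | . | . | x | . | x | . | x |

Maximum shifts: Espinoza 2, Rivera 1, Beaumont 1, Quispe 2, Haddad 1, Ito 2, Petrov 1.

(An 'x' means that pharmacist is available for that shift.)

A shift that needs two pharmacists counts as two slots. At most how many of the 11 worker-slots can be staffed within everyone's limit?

Total capacity across all pharmacists is 2+1+1+2+1+2+1 = 10, and 11 slots are needed, so at most 10 can be filled.
An assignment achieving 10: Block 1→Quispe, Block 2→Espinoza, Block 3→Ito, Block 4→Beaumont, Block 5→Quispe+Haddad, Block 6→Petrov, Block 7→Ito, Block 8→Rivera, Block 9→Espinoza.
Loads: Espinoza 2/2, Rivera 1/1, Beaumont 1/1, Quispe 2/2, Haddad 1/1, Ito 2/2, Petrov 1/1.

10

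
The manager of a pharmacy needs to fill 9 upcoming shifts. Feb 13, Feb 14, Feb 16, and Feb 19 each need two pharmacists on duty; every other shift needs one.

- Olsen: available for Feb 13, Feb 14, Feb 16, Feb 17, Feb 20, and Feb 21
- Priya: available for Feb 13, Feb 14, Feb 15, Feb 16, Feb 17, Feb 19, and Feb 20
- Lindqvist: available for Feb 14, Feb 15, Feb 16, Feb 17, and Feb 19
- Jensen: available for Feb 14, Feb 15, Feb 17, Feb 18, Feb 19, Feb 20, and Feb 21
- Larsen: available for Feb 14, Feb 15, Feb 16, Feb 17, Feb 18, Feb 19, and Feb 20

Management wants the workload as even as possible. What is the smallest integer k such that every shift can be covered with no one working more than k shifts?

3

With 5 pharmacists and 13 worker-slots to fill, someone must work at least ⌈13/5⌉ = 3 shifts, so k ≥ 3.
k = 3 works: Feb 13→Olsen+Priya, Feb 14→Lindqvist+Jensen, Feb 15→Priya, Feb 16→Lindqvist+Larsen, Feb 17→Priya, Feb 18→Jensen, Feb 19→Lindqvist+Jensen, Feb 20→Olsen, Feb 21→Olsen.
Loads: Olsen 3, Priya 3, Lindqvist 3, Jensen 3, Larsen 1 — all ≤ 3.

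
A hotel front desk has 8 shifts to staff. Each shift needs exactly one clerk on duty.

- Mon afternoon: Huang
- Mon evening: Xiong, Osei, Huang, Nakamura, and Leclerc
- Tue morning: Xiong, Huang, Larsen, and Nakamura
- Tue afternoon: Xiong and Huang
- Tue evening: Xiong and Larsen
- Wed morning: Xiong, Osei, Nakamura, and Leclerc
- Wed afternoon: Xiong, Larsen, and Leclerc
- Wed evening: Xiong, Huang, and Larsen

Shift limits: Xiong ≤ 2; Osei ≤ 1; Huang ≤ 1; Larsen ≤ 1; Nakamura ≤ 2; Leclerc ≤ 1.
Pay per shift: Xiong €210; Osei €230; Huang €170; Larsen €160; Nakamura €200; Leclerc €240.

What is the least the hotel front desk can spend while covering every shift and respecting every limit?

Mon afternoon can only be covered by Huang, so that assignment is forced.
Picking the cheapest available clerk for each shift independently would cost €1350, but that ignores the shift limits.
An optimal schedule: Mon afternoon→Huang, Mon evening→Nakamura, Tue morning→Nakamura, Tue afternoon→Xiong, Tue evening→Xiong, Wed morning→Osei, Wed afternoon→Leclerc, Wed evening→Larsen.
Total: 170 + 200 + 200 + 210 + 210 + 230 + 240 + 160 = €1620.

€1620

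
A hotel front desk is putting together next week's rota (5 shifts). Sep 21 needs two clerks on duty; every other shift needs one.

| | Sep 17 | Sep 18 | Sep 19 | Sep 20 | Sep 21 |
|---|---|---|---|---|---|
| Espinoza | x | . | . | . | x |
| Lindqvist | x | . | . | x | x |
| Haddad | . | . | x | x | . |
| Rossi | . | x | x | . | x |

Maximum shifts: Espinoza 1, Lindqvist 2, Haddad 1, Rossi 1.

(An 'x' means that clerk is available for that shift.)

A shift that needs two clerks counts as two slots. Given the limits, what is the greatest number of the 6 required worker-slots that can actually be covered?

5

Total capacity across all clerks is 1+2+1+1 = 5, and 6 slots are needed, so at most 5 can be filled.
An assignment achieving 5: Sep 17→Espinoza, Sep 18→Rossi, Sep 19→Haddad, Sep 20→Lindqvist, Sep 21→Lindqvist.
Loads: Espinoza 1/1, Lindqvist 2/2, Haddad 1/1, Rossi 1/1.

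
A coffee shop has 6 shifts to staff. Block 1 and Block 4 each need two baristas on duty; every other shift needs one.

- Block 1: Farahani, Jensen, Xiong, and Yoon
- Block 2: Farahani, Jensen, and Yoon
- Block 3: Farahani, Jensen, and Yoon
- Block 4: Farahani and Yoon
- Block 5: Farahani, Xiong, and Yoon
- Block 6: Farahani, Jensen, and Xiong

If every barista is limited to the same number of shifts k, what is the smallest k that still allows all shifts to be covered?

With 4 baristas and 8 worker-slots to fill, someone must work at least ⌈8/4⌉ = 2 shifts, so k ≥ 2.
k = 2 works: Block 1→Xiong+Yoon, Block 2→Farahani, Block 3→Jensen, Block 4→Farahani+Yoon, Block 5→Xiong, Block 6→Jensen.
Loads: Farahani 2, Jensen 2, Xiong 2, Yoon 2 — all ≤ 2.

2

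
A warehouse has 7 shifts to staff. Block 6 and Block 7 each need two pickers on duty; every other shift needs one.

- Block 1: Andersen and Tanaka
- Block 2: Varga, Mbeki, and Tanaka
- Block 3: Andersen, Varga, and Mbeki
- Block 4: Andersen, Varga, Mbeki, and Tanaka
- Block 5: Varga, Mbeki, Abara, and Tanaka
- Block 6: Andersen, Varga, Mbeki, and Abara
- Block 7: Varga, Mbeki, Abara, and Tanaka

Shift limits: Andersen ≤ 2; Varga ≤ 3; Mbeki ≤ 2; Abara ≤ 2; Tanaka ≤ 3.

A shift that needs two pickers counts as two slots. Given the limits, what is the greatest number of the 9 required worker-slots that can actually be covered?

Total capacity across all pickers is 2+3+2+2+3 = 12, and 9 slots are needed, so at most 9 can be filled.
An assignment achieving 9: Block 1→Andersen, Block 2→Varga, Block 3→Andersen, Block 4→Varga, Block 5→Varga, Block 6→Mbeki+Abara, Block 7→Mbeki+Abara.
Loads: Andersen 2/2, Varga 3/3, Mbeki 2/2, Abara 2/2, Tanaka 0/3.

9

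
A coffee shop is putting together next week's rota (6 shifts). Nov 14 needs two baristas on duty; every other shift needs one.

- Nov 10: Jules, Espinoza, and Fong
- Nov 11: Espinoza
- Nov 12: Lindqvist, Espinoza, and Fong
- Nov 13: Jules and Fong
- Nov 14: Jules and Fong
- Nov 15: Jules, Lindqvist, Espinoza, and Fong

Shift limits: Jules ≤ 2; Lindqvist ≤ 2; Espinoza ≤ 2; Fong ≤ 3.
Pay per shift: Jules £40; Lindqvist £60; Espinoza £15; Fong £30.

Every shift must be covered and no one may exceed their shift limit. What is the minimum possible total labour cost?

£200

Nov 11 can only be covered by Espinoza, so that assignment is forced.
Nov 14 can only be covered by Jules and Fong, so that assignment is forced.
Picking the cheapest available barista for each shift independently would cost £160, but that ignores the shift limits.
An optimal schedule: Nov 10→Espinoza, Nov 11→Espinoza, Nov 12→Fong, Nov 13→Fong, Nov 14→Fong+Jules, Nov 15→Jules.
Total: 15 + 15 + 30 + 30 + 30 + 40 + 40 = £200.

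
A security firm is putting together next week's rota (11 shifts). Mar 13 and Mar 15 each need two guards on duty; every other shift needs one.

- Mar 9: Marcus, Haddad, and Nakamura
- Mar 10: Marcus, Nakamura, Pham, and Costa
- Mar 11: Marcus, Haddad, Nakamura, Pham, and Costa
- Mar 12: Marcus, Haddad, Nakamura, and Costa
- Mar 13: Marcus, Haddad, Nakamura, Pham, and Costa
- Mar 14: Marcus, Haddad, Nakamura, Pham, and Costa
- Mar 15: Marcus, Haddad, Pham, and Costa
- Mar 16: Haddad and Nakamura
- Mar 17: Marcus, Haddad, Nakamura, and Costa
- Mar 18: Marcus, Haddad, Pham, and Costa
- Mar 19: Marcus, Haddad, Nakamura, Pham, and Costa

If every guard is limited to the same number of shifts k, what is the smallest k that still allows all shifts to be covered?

3

With 5 guards and 13 worker-slots to fill, someone must work at least ⌈13/5⌉ = 3 shifts, so k ≥ 3.
k = 3 works: Mar 9→Marcus, Mar 10→Marcus, Mar 11→Nakamura, Mar 12→Marcus, Mar 13→Pham+Costa, Mar 14→Nakamura, Mar 15→Pham+Costa, Mar 16→Haddad, Mar 17→Haddad, Mar 18→Haddad, Mar 19→Nakamura.
Loads: Marcus 3, Haddad 3, Nakamura 3, Pham 2, Costa 2 — all ≤ 3.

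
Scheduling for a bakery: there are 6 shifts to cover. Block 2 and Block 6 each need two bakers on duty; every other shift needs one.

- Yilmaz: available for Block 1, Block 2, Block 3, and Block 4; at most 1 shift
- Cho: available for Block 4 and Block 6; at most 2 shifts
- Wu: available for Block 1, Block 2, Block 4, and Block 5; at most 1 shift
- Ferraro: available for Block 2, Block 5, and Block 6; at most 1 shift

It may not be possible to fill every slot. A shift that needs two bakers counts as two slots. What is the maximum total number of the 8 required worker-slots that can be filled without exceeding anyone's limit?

Total capacity across all bakers is 1+2+1+1 = 5, and 8 slots are needed, so at most 5 can be filled.
An assignment achieving 5: Block 1→Wu, Block 3→Yilmaz, Block 4→Cho, Block 5→Ferraro, Block 6→Cho.
Loads: Yilmaz 1/1, Cho 2/2, Wu 1/1, Ferraro 1/1.

5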